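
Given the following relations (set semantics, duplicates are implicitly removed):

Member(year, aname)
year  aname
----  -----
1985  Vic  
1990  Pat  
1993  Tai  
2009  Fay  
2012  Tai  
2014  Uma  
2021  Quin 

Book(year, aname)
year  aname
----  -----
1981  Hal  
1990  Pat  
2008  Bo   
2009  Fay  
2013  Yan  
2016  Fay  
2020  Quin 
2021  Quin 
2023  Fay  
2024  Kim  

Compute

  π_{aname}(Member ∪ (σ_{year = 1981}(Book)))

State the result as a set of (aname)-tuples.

{Fay, Hal, Pat, Quin, Tai, Uma, Vic}

σ[year = 1981]: keep tuples satisfying year = 1981 → {(1981, Hal)}
Taking the union: {(1981, Hal), (1985, Vic), (1990, Pat), (1993, Tai), (2009, Fay), (2012, Tai), (2014, Uma), (2021, Quin)}
π[aname]: project onto (aname) (1 duplicate(s) eliminated) → {Fay, Hal, Pat, Quin, Tai, Uma, Vic}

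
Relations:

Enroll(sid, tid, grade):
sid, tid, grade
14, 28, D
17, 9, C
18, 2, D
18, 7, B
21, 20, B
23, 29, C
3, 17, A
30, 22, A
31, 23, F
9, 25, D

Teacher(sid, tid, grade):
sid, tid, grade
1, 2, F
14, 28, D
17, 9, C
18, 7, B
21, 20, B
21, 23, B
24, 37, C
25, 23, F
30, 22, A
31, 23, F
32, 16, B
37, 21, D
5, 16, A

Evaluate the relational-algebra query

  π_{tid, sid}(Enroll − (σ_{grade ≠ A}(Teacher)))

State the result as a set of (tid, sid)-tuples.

Selection grade ≠ A: {(1, 2, F), (14, 28, D), (17, 9, C), (18, 7, B), (21, 20, B), (21, 23, B), (24, 37, C), (25, 23, F), (31, 23, F), (32, 16, B), (37, 21, D)}
Difference: {(14, 28, D), (17, 9, C), (18, 2, D), (18, 7, B), (21, 20, B), (23, 29, C), (3, 17, A), (30, 22, A), (31, 23, F), (9, 25, D)} with {(1, 2, F), (14, 28, D), (17, 9, C), (18, 7, B), (21, 20, B), (21, 23, B), (24, 37, C), (25, 23, F), (31, 23, F), (32, 16, B), (37, 21, D)} → {(18, 2, D), (23, 29, C), (3, 17, A), (30, 22, A), (9, 25, D)}
π[tid, sid]: project onto (tid, sid) → {(17, 3), (2, 18), (22, 30), (25, 9), (29, 23)}

{(17, 3), (2, 18), (22, 30), (25, 9), (29, 23)}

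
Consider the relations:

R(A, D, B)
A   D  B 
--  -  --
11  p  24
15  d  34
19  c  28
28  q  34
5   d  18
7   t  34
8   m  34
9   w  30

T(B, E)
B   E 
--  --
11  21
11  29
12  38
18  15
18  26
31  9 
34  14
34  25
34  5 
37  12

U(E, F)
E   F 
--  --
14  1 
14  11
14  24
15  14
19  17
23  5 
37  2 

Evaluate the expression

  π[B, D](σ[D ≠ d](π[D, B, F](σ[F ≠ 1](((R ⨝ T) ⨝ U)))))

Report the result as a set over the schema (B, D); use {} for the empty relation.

R ⋈ T (natural join on B): {(15, d, 34, 14), (15, d, 34, 25), (15, d, 34, 5), (28, q, 34, 14), (28, q, 34, 25), (28, q, 34, 5), (5, d, 18, 15), (5, d, 18, 26), (7, t, 34, 14), (7, t, 34, 25), (7, t, 34, 5), (8, m, 34, 14), (8, m, 34, 25), (8, m, 34, 5)}
(R ⨝ T) ⋈ U (natural join on E): {(15, d, 34, 14, 1), (15, d, 34, 14, 11), (15, d, 34, 14, 24), (28, q, 34, 14, 1), (28, q, 34, 14, 11), (28, q, 34, 14, 24), (5, d, 18, 15, 14), (7, t, 34, 14, 1), (7, t, 34, 14, 11), (7, t, 34, 14, 24), (8, m, 34, 14, 1), (8, m, 34, 14, 11), (8, m, 34, 14, 24)}
Filtering on F ≠ 1 leaves {(15, d, 34, 14, 11), (15, d, 34, 14, 24), (28, q, 34, 14, 11), (28, q, 34, 14, 24), (5, d, 18, 15, 14), (7, t, 34, 14, 11), (7, t, 34, 14, 24), (8, m, 34, 14, 11), (8, m, 34, 14, 24)}.
Keep only column(s) D, B, F: {(d, 18, 14), (d, 34, 11), (d, 34, 24), (m, 34, 11), (m, 34, 24), (q, 34, 11), (q, 34, 24), (t, 34, 11), (t, 34, 24)}
Filtering on D ≠ d leaves {(m, 34, 11), (m, 34, 24), (q, 34, 11), (q, 34, 24), (t, 34, 11), (t, 34, 24)}.
Keep only column(s) B, D (3 duplicate(s) eliminated): {(34, m), (34, q), (34, t)}

{(34, m), (34, q), (34, t)}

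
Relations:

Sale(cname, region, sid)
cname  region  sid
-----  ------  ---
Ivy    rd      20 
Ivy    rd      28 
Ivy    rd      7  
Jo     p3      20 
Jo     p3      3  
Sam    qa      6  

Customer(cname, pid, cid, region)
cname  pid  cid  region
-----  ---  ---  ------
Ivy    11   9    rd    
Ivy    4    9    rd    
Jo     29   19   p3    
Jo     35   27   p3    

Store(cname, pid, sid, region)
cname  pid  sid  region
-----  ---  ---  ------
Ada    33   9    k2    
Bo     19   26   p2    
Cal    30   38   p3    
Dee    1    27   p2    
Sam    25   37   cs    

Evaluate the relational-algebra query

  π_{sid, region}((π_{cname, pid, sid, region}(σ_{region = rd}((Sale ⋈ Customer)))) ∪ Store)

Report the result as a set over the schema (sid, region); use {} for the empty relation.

Sale ⋈ Customer (natural join on cname, region): {(Ivy, rd, 20, 11, 9), (Ivy, rd, 20, 4, 9), (Ivy, rd, 28, 11, 9), (Ivy, rd, 28, 4, 9), (Ivy, rd, 7, 11, 9), (Ivy, rd, 7, 4, 9), (Jo, p3, 20, 29, 19), (Jo, p3, 20, 35, 27), (Jo, p3, 3, 29, 19), (Jo, p3, 3, 35, 27)}
σ[region = rd]: keep tuples satisfying region = rd → {(Ivy, rd, 20, 11, 9), (Ivy, rd, 20, 4, 9), (Ivy, rd, 28, 11, 9), (Ivy, rd, 28, 4, 9), (Ivy, rd, 7, 11, 9), (Ivy, rd, 7, 4, 9)}
Keep only column(s) cname, pid, sid, region: {(Ivy, 11, 20, rd), (Ivy, 11, 28, rd), (Ivy, 11, 7, rd), (Ivy, 4, 20, rd), (Ivy, 4, 28, rd), (Ivy, 4, 7, rd)}
Taking the union: {(Ada, 33, 9, k2), (Bo, 19, 26, p2), (Cal, 30, 38, p3), (Dee, 1, 27, p2), (Ivy, 11, 20, rd), (Ivy, 11, 28, rd), (Ivy, 11, 7, rd), (Ivy, 4, 20, rd), (Ivy, 4, 28, rd), (Ivy, 4, 7, rd), (Sam, 25, 37, cs)}
Keep only column(s) sid, region (3 duplicate(s) eliminated): {(20, rd), (26, p2), (27, p2), (28, rd), (37, cs), (38, p3), (7, rd), (9, k2)}

{(20, rd), (26, p2), (27, p2), (28, rd), (37, cs), (38, p3), (7, rd), (9, k2)}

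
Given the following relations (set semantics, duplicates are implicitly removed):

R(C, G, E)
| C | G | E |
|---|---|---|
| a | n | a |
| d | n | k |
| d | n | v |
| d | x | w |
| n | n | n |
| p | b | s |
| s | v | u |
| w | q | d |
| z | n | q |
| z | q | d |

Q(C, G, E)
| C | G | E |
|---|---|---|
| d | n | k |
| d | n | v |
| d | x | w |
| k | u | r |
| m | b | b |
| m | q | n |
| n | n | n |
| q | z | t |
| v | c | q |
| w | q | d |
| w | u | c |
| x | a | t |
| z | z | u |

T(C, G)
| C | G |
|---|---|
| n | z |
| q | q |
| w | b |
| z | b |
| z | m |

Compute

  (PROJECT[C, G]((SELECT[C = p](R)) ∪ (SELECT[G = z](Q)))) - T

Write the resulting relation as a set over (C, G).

{(p, b), (q, z), (z, z)}

Selection C = p: {(p, b, s)}
Selection G = z: {(q, z, t), (z, z, u)}
Set union of the two operands is {(p, b, s), (q, z, t), (z, z, u)}.
π_{C, G} gives {(p, b), (q, z), (z, z)}.
Set difference of the two operands is {(p, b), (q, z), (z, z)}.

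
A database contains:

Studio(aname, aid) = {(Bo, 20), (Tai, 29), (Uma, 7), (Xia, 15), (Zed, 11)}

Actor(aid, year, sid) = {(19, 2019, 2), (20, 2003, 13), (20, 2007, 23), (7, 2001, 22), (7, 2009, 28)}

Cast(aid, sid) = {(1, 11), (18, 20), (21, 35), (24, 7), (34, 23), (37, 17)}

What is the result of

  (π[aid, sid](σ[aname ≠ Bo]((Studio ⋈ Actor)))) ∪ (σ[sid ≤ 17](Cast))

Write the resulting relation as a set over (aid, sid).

Natural join on aid: {(Bo, 20, 2003, 13), (Bo, 20, 2007, 23), (Uma, 7, 2001, 22), (Uma, 7, 2009, 28)}
σ[aname ≠ Bo]: keep tuples satisfying aname ≠ Bo → {(Uma, 7, 2001, 22), (Uma, 7, 2009, 28)}
π[aid, sid]: project onto (aid, sid) → {(7, 22), (7, 28)}
σ[sid ≤ 17]: keep tuples satisfying sid ≤ 17 → {(1, 11), (24, 7), (37, 17)}
Taking the union: {(1, 11), (24, 7), (37, 17), (7, 22), (7, 28)}

{(1, 11), (24, 7), (37, 17), (7, 22), (7, 28)}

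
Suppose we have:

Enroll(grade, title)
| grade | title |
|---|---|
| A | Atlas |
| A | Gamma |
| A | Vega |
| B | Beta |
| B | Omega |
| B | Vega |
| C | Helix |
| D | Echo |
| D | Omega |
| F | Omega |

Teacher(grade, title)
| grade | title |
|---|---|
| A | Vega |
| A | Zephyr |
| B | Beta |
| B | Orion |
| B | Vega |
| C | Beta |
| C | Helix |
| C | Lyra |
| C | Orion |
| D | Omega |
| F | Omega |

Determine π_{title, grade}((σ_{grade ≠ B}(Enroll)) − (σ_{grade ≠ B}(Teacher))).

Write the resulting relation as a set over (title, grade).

Apply σ_{grade ≠ B}; surviving tuples: {(A, Atlas), (A, Gamma), (A, Vega), (C, Helix), (D, Echo), (D, Omega), (F, Omega)}
Apply σ_{grade ≠ B}; surviving tuples: {(A, Vega), (A, Zephyr), (C, Beta), (C, Helix), (C, Lyra), (C, Orion), (D, Omega), (F, Omega)}
Difference: {(A, Atlas), (A, Gamma), (A, Vega), (C, Helix), (D, Echo), (D, Omega), (F, Omega)} with {(A, Vega), (A, Zephyr), (C, Beta), (C, Helix), (C, Lyra), (C, Orion), (D, Omega), (F, Omega)} → {(A, Atlas), (A, Gamma), (D, Echo)}
Projecting to title, grade: {(Atlas, A), (Echo, D), (Gamma, A)}

{(Atlas, A), (Echo, D), (Gamma, A)}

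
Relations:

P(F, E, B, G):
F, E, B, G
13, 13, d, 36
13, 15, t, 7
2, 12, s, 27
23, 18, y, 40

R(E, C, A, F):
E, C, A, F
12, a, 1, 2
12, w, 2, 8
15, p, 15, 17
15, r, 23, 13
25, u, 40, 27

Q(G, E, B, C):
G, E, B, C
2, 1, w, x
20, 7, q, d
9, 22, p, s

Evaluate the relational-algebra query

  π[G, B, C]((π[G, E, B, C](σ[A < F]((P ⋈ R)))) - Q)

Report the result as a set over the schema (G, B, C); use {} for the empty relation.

{(27, s, a)}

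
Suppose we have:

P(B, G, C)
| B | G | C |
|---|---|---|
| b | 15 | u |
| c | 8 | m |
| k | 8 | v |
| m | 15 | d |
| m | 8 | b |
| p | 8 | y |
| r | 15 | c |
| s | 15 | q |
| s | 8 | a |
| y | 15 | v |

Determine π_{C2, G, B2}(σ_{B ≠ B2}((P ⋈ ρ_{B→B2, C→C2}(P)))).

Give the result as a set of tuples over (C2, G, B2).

{(a, 8, s), (b, 8, m), (c, 15, r), (d, 15, m), (m, 8, c), (q, 15, s), (u, 15, b), (v, 15, y), (v, 8, k), (y, 8, p)}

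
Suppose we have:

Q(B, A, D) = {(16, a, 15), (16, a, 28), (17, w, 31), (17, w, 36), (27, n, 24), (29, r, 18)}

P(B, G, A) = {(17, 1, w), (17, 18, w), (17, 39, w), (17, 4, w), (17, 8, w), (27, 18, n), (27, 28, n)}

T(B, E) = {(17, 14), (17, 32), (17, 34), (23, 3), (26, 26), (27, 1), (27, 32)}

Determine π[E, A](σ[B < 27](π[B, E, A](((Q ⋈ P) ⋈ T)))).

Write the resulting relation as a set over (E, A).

{(14, w), (32, w), (34, w)}

Q ⋈ P (natural join on B, A): {(17, w, 31, 1), (17, w, 31, 18), (17, w, 31, 39), (17, w, 31, 4), (17, w, 31, 8), (17, w, 36, 1), (17, w, 36, 18), (17, w, 36, 39), (17, w, 36, 4), (17, w, 36, 8), (27, n, 24, 18), (27, n, 24, 28)}
(Q ⋈ P) ⋈ T (natural join on B): {(17, w, 31, 1, 14), (17, w, 31, 1, 32), (17, w, 31, 1, 34), (17, w, 31, 18, 14), (17, w, 31, 18, 32), (17, w, 31, 18, 34), (17, w, 31, 39, 14), (17, w, 31, 39, 32), (17, w, 31, 39, 34), (17, w, 31, 4, 14), (17, w, 31, 4, 32), (17, w, 31, 4, 34), (17, w, 31, 8, 14), (17, w, 31, 8, 32), (17, w, 31, 8, 34), (17, w, 36, 1, 14), (17, w, 36, 1, 32), (17, w, 36, 1, 34), (17, w, 36, 18, 14), (17, w, 36, 18, 32), (17, w, 36, 18, 34), (17, w, 36, 39, 14), (17, w, 36, 39, 32), (17, w, 36, 39, 34), (17, w, 36, 4, 14), (17, w, 36, 4, 32), (17, w, 36, 4, 34), (17, w, 36, 8, 14), (17, w, 36, 8, 32), (17, w, 36, 8, 34), (27, n, 24, 18, 1), (27, n, 24, 18, 32), (27, n, 24, 28, 1), (27, n, 24, 28, 32)}
π_{B, E, A} gives {(17, 14, w), (17, 32, w), (17, 34, w), (27, 1, n), (27, 32, n)} (29 duplicate(s) eliminated).
σ[B < 27]: keep tuples satisfying B < 27 → {(17, 14, w), (17, 32, w), (17, 34, w)}
π_{E, A} gives {(14, w), (32, w), (34, w)}.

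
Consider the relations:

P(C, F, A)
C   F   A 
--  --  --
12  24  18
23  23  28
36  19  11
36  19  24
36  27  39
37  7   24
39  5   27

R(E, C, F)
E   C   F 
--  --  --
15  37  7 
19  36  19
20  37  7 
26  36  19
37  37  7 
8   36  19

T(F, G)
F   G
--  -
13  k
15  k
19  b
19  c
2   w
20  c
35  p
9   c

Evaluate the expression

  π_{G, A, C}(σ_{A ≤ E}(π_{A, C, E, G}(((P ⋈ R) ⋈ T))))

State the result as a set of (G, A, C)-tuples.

{(b, 11, 36), (b, 24, 36), (c, 11, 36), (c, 24, 36)}

Joining P and R on C, F yields {(36, 19, 11, 19), (36, 19, 11, 26), (36, 19, 11, 8), (36, 19, 24, 19), (36, 19, 24, 26), (36, 19, 24, 8), (37, 7, 24, 15), (37, 7, 24, 20), (37, 7, 24, 37)}.
Joining (P ⋈ R) and T on F yields {(36, 19, 11, 19, b), (36, 19, 11, 19, c), (36, 19, 11, 26, b), (36, 19, 11, 26, c), (36, 19, 11, 8, b), (36, 19, 11, 8, c), (36, 19, 24, 19, b), (36, 19, 24, 19, c), (36, 19, 24, 26, b), (36, 19, 24, 26, c), (36, 19, 24, 8, b), (36, 19, 24, 8, c)}.
π[A, C, E, G]: project onto (A, C, E, G) → {(11, 36, 19, b), (11, 36, 19, c), (11, 36, 26, b), (11, 36, 26, c), (11, 36, 8, b), (11, 36, 8, c), (24, 36, 19, b), (24, 36, 19, c), (24, 36, 26, b), (24, 36, 26, c), (24, 36, 8, b), (24, 36, 8, c)}
Selection A ≤ E: {(11, 36, 19, b), (11, 36, 19, c), (11, 36, 26, b), (11, 36, 26, c), (24, 36, 26, b), (24, 36, 26, c)}
π[G, A, C]: project onto (G, A, C) (2 duplicate(s) eliminated) → {(b, 11, 36), (b, 24, 36), (c, 11, 36), (c, 24, 36)}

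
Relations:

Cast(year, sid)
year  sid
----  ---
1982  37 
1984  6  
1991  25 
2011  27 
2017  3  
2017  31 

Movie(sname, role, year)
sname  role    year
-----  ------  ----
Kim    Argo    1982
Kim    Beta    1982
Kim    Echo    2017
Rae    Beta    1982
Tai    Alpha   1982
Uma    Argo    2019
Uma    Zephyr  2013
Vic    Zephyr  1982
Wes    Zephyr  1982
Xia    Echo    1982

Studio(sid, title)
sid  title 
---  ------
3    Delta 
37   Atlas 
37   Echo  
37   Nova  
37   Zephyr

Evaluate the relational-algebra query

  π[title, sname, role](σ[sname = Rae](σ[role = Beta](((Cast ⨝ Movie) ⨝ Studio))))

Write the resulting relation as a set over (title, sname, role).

{(Atlas, Rae, Beta), (Echo, Rae, Beta), (Nova, Rae, Beta), (Zephyr, Rae, Beta)}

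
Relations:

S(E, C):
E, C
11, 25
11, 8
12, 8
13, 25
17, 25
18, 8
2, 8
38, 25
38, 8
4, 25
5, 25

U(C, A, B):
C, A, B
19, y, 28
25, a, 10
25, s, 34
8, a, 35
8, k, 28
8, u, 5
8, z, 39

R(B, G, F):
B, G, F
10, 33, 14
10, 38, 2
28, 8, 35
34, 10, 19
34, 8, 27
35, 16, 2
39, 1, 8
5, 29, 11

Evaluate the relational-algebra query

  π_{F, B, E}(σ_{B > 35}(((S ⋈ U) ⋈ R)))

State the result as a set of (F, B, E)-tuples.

{(8, 39, 11), (8, 39, 12), (8, 39, 18), (8, 39, 2), (8, 39, 38)}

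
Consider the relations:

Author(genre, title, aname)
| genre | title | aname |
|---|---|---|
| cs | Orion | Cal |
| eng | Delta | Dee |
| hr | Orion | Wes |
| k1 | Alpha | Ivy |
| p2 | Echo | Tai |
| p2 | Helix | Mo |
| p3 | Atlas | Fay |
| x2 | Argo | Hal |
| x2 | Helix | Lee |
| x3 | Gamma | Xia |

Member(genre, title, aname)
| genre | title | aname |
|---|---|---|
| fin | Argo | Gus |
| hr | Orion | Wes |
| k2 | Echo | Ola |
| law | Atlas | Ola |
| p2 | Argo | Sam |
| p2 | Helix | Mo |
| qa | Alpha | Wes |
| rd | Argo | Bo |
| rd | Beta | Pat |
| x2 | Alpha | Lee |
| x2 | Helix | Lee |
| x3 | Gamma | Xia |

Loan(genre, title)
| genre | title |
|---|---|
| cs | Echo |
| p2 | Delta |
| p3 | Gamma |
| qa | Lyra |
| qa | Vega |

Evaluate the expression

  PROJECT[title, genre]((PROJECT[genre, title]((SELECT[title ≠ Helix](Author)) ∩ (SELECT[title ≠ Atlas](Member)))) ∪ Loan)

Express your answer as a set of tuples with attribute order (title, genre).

Apply σ_{title ≠ Helix}; surviving tuples: {(cs, Orion, Cal), (eng, Delta, Dee), (hr, Orion, Wes), (k1, Alpha, Ivy), (p2, Echo, Tai), (p3, Atlas, Fay), (x2, Argo, Hal), (x3, Gamma, Xia)}
Apply σ_{title ≠ Atlas}; surviving tuples: {(fin, Argo, Gus), (hr, Orion, Wes), (k2, Echo, Ola), (p2, Argo, Sam), (p2, Helix, Mo), (qa, Alpha, Wes), (rd, Argo, Bo), (rd, Beta, Pat), (x2, Alpha, Lee), (x2, Helix, Lee), (x3, Gamma, Xia)}
Intersection: {(cs, Orion, Cal), (eng, Delta, Dee), (hr, Orion, Wes), (k1, Alpha, Ivy), (p2, Echo, Tai), (p3, Atlas, Fay), (x2, Argo, Hal), (x3, Gamma, Xia)} with {(fin, Argo, Gus), (hr, Orion, Wes), (k2, Echo, Ola), (p2, Argo, Sam), (p2, Helix, Mo), (qa, Alpha, Wes), (rd, Argo, Bo), (rd, Beta, Pat), (x2, Alpha, Lee), (x2, Helix, Lee), (x3, Gamma, Xia)} → {(hr, Orion, Wes), (x3, Gamma, Xia)}
π_{genre, title} gives {(hr, Orion), (x3, Gamma)}.
Union: {(hr, Orion), (x3, Gamma)} with {(cs, Echo), (p2, Delta), (p3, Gamma), (qa, Lyra), (qa, Vega)} → {(cs, Echo), (hr, Orion), (p2, Delta), (p3, Gamma), (qa, Lyra), (qa, Vega), (x3, Gamma)}
π_{title, genre} gives {(Delta, p2), (Echo, cs), (Gamma, p3), (Gamma, x3), (Lyra, qa), (Orion, hr), (Vega, qa)}.

{(Delta, p2), (Echo, cs), (Gamma, p3), (Gamma, x3), (Lyra, qa), (Orion, hr), (Vega, qa)}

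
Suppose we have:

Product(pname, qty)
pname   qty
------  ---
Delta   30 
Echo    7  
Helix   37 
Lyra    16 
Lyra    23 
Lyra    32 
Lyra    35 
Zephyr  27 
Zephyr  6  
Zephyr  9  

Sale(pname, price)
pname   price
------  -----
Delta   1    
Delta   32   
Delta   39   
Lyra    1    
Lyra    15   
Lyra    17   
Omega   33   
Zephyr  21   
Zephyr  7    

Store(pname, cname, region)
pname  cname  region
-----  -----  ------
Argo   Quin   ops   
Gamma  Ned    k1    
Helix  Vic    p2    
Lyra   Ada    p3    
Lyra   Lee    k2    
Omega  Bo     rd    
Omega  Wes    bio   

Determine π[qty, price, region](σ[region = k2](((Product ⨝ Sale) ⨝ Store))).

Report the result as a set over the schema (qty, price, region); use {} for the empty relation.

{(16, 1, k2), (16, 15, k2), (16, 17, k2), (23, 1, k2), (23, 15, k2), (23, 17, k2), (32, 1, k2), (32, 15, k2), (32, 17, k2), (35, 1, k2), (35, 15, k2), (35, 17, k2)}

Natural join on pname: {(Delta, 30, 1), (Delta, 30, 32), (Delta, 30, 39), (Lyra, 16, 1), (Lyra, 16, 15), (Lyra, 16, 17), (Lyra, 23, 1), (Lyra, 23, 15), (Lyra, 23, 17), (Lyra, 32, 1), (Lyra, 32, 15), (Lyra, 32, 17), (Lyra, 35, 1), (Lyra, 35, 15), (Lyra, 35, 17), (Zephyr, 27, 21), (Zephyr, 27, 7), (Zephyr, 6, 21), (Zephyr, 6, 7), (Zephyr, 9, 21), (Zephyr, 9, 7)}
Natural join on pname: {(Lyra, 16, 1, Ada, p3), (Lyra, 16, 1, Lee, k2), (Lyra, 16, 15, Ada, p3), (Lyra, 16, 15, Lee, k2), (Lyra, 16, 17, Ada, p3), (Lyra, 16, 17, Lee, k2), (Lyra, 23, 1, Ada, p3), (Lyra, 23, 1, Lee, k2), (Lyra, 23, 15, Ada, p3), (Lyra, 23, 15, Lee, k2), (Lyra, 23, 17, Ada, p3), (Lyra, 23, 17, Lee, k2), (Lyra, 32, 1, Ada, p3), (Lyra, 32, 1, Lee, k2), (Lyra, 32, 15, Ada, p3), (Lyra, 32, 15, Lee, k2), (Lyra, 32, 17, Ada, p3), (Lyra, 32, 17, Lee, k2), (Lyra, 35, 1, Ada, p3), (Lyra, 35, 1, Lee, k2), (Lyra, 35, 15, Ada, p3), (Lyra, 35, 15, Lee, k2), (Lyra, 35, 17, Ada, p3), (Lyra, 35, 17, Lee, k2)}
σ[region = k2]: keep tuples satisfying region = k2 → {(Lyra, 16, 1, Lee, k2), (Lyra, 16, 15, Lee, k2), (Lyra, 16, 17, Lee, k2), (Lyra, 23, 1, Lee, k2), (Lyra, 23, 15, Lee, k2), (Lyra, 23, 17, Lee, k2), (Lyra, 32, 1, Lee, k2), (Lyra, 32, 15, Lee, k2), (Lyra, 32, 17, Lee, k2), (Lyra, 35, 1, Lee, k2), (Lyra, 35, 15, Lee, k2), (Lyra, 35, 17, Lee, k2)}
Keep only column(s) qty, price, region: {(16, 1, k2), (16, 15, k2), (16, 17, k2), (23, 1, k2), (23, 15, k2), (23, 17, k2), (32, 1, k2), (32, 15, k2), (32, 17, k2), (35, 1, k2), (35, 15, k2), (35, 17, k2)}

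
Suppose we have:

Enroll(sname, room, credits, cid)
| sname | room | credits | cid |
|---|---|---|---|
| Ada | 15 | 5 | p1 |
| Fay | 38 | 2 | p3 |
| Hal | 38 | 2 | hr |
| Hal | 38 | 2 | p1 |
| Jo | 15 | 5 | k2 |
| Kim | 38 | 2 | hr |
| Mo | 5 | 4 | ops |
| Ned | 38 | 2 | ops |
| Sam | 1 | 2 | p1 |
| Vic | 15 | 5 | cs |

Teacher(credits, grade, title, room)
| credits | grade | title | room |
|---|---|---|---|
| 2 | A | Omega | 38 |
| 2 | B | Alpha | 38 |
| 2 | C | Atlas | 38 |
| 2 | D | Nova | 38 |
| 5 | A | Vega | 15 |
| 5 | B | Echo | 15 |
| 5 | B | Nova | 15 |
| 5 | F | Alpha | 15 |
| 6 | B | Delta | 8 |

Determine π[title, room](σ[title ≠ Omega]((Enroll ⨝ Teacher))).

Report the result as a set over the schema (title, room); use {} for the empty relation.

Joining Enroll and Teacher on room, credits yields {(Ada, 15, 5, p1, A, Vega), (Ada, 15, 5, p1, B, Echo), (Ada, 15, 5, p1, B, Nova), (Ada, 15, 5, p1, F, Alpha), (Fay, 38, 2, p3, A, Omega), (Fay, 38, 2, p3, B, Alpha), (Fay, 38, 2, p3, C, Atlas), (Fay, 38, 2, p3, D, Nova), (Hal, 38, 2, hr, A, Omega), (Hal, 38, 2, hr, B, Alpha), (Hal, 38, 2, hr, C, Atlas), (Hal, 38, 2, hr, D, Nova), (Hal, 38, 2, p1, A, Omega), (Hal, 38, 2, p1, B, Alpha), (Hal, 38, 2, p1, C, Atlas), (Hal, 38, 2, p1, D, Nova), (Jo, 15, 5, k2, A, Vega), (Jo, 15, 5, k2, B, Echo), (Jo, 15, 5, k2, B, Nova), (Jo, 15, 5, k2, F, Alpha), (Kim, 38, 2, hr, A, Omega), (Kim, 38, 2, hr, B, Alpha), (Kim, 38, 2, hr, C, Atlas), (Kim, 38, 2, hr, D, Nova), (Ned, 38, 2, ops, A, Omega), (Ned, 38, 2, ops, B, Alpha), (Ned, 38, 2, ops, C, Atlas), (Ned, 38, 2, ops, D, Nova), (Vic, 15, 5, cs, A, Vega), (Vic, 15, 5, cs, B, Echo), (Vic, 15, 5, cs, B, Nova), (Vic, 15, 5, cs, F, Alpha)}.
Apply σ_{title ≠ Omega}; surviving tuples: {(Ada, 15, 5, p1, A, Vega), (Ada, 15, 5, p1, B, Echo), (Ada, 15, 5, p1, B, Nova), (Ada, 15, 5, p1, F, Alpha), (Fay, 38, 2, p3, B, Alpha), (Fay, 38, 2, p3, C, Atlas), (Fay, 38, 2, p3, D, Nova), (Hal, 38, 2, hr, B, Alpha), (Hal, 38, 2, hr, C, Atlas), (Hal, 38, 2, hr, D, Nova), (Hal, 38, 2, p1, B, Alpha), (Hal, 38, 2, p1, C, Atlas), (Hal, 38, 2, p1, D, Nova), (Jo, 15, 5, k2, A, Vega), (Jo, 15, 5, k2, B, Echo), (Jo, 15, 5, k2, B, Nova), (Jo, 15, 5, k2, F, Alpha), (Kim, 38, 2, hr, B, Alpha), (Kim, 38, 2, hr, C, Atlas), (Kim, 38, 2, hr, D, Nova), (Ned, 38, 2, ops, B, Alpha), (Ned, 38, 2, ops, C, Atlas), (Ned, 38, 2, ops, D, Nova), (Vic, 15, 5, cs, A, Vega), (Vic, 15, 5, cs, B, Echo), (Vic, 15, 5, cs, B, Nova), (Vic, 15, 5, cs, F, Alpha)}
π_{title, room} gives {(Alpha, 15), (Alpha, 38), (Atlas, 38), (Echo, 15), (Nova, 15), (Nova, 38), (Vega, 15)} (20 duplicate(s) eliminated).

{(Alpha, 15), (Alpha, 38), (Atlas, 38), (Echo, 15), (Nova, 15), (Nova, 38), (Vega, 15)}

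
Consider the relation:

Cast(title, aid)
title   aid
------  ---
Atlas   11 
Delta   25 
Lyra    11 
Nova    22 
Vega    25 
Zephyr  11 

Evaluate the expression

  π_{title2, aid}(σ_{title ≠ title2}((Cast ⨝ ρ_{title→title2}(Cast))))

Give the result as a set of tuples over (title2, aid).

ρ[title→title2]: schema becomes (title2, aid); tuples unchanged.
Joining Cast and ρ_{title→title2}(Cast) on aid yields {(Atlas, 11, Atlas), (Atlas, 11, Lyra), (Atlas, 11, Zephyr), (Delta, 25, Delta), (Delta, 25, Vega), (Lyra, 11, Atlas), (Lyra, 11, Lyra), (Lyra, 11, Zephyr), (Nova, 22, Nova), (Vega, 25, Delta), (Vega, 25, Vega), (Zephyr, 11, Atlas), (Zephyr, 11, Lyra), (Zephyr, 11, Zephyr)}.
Selection title ≠ title2: {(Atlas, 11, Lyra), (Atlas, 11, Zephyr), (Delta, 25, Vega), (Lyra, 11, Atlas), (Lyra, 11, Zephyr), (Vega, 25, Delta), (Zephyr, 11, Atlas), (Zephyr, 11, Lyra)}
Keep only column(s) title2, aid (3 duplicate(s) eliminated): {(Atlas, 11), (Delta, 25), (Lyra, 11), (Vega, 25), (Zephyr, 11)}

{(Atlas, 11), (Delta, 25), (Lyra, 11), (Vega, 25), (Zephyr, 11)}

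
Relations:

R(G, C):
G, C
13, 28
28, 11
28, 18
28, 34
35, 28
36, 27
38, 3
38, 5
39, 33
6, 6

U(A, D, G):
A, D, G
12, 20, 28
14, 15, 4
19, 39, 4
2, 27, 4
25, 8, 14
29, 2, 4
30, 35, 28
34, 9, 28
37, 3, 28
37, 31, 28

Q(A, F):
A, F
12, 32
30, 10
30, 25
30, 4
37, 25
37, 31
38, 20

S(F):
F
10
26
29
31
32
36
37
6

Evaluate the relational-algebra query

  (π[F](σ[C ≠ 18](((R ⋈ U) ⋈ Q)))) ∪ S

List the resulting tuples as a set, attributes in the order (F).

{10, 25, 26, 29, 31, 32, 36, 37, 4, 6}

Joining R and U on G yields {(28, 11, 12, 20), (28, 11, 30, 35), (28, 11, 34, 9), (28, 11, 37, 3), (28, 11, 37, 31), (28, 18, 12, 20), (28, 18, 30, 35), (28, 18, 34, 9), (28, 18, 37, 3), (28, 18, 37, 31), (28, 34, 12, 20), (28, 34, 30, 35), (28, 34, 34, 9), (28, 34, 37, 3), (28, 34, 37, 31)}.
Joining (R ⋈ U) and Q on A yields {(28, 11, 12, 20, 32), (28, 11, 30, 35, 10), (28, 11, 30, 35, 25), (28, 11, 30, 35, 4), (28, 11, 37, 3, 25), (28, 11, 37, 3, 31), (28, 11, 37, 31, 25), (28, 11, 37, 31, 31), (28, 18, 12, 20, 32), (28, 18, 30, 35, 10), (28, 18, 30, 35, 25), (28, 18, 30, 35, 4), (28, 18, 37, 3, 25), (28, 18, 37, 3, 31), (28, 18, 37, 31, 25), (28, 18, 37, 31, 31), (28, 34, 12, 20, 32), (28, 34, 30, 35, 10), (28, 34, 30, 35, 25), (28, 34, 30, 35, 4), (28, 34, 37, 3, 25), (28, 34, 37, 3, 31), (28, 34, 37, 31, 25), (28, 34, 37, 31, 31)}.
Filtering on C ≠ 18 leaves {(28, 11, 12, 20, 32), (28, 11, 30, 35, 10), (28, 11, 30, 35, 25), (28, 11, 30, 35, 4), (28, 11, 37, 3, 25), (28, 11, 37, 3, 31), (28, 11, 37, 31, 25), (28, 11, 37, 31, 31), (28, 34, 12, 20, 32), (28, 34, 30, 35, 10), (28, 34, 30, 35, 25), (28, 34, 30, 35, 4), (28, 34, 37, 3, 25), (28, 34, 37, 3, 31), (28, 34, 37, 31, 25), (28, 34, 37, 31, 31)}.
π[F]: project onto (F) (11 duplicate(s) eliminated) → {10, 25, 31, 32, 4}
Set union of the two operands is {10, 25, 26, 29, 31, 32, 36, 37, 4, 6}.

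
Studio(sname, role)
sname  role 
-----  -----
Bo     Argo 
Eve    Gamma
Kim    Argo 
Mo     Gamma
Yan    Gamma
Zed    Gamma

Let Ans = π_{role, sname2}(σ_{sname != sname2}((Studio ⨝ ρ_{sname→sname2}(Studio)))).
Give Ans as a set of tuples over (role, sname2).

ρ[sname→sname2]: schema becomes (sname2, role); tuples unchanged.
Studio ⋈ ρ_{sname→sname2}(Studio) (natural join on role): {(Bo, Argo, Bo), (Bo, Argo, Kim), (Eve, Gamma, Eve), (Eve, Gamma, Mo), (Eve, Gamma, Yan), (Eve, Gamma, Zed), (Kim, Argo, Bo), (Kim, Argo, Kim), (Mo, Gamma, Eve), (Mo, Gamma, Mo), (Mo, Gamma, Yan), (Mo, Gamma, Zed), (Yan, Gamma, Eve), (Yan, Gamma, Mo), (Yan, Gamma, Yan), (Yan, Gamma, Zed), (Zed, Gamma, Eve), (Zed, Gamma, Mo), (Zed, Gamma, Yan), (Zed, Gamma, Zed)}
Apply σ_{sname != sname2}; surviving tuples: {(Bo, Argo, Kim), (Eve, Gamma, Mo), (Eve, Gamma, Yan), (Eve, Gamma, Zed), (Kim, Argo, Bo), (Mo, Gamma, Eve), (Mo, Gamma, Yan), (Mo, Gamma, Zed), (Yan, Gamma, Eve), (Yan, Gamma, Mo), (Yan, Gamma, Zed), (Zed, Gamma, Eve), (Zed, Gamma, Mo), (Zed, Gamma, Yan)}
π_{role, sname2} gives {(Argo, Bo), (Argo, Kim), (Gamma, Eve), (Gamma, Mo), (Gamma, Yan), (Gamma, Zed)} (8 duplicate(s) eliminated).

{(Argo, Bo), (Argo, Kim), (Gamma, Eve), (Gamma, Mo), (Gamma, Yan), (Gamma, Zed)}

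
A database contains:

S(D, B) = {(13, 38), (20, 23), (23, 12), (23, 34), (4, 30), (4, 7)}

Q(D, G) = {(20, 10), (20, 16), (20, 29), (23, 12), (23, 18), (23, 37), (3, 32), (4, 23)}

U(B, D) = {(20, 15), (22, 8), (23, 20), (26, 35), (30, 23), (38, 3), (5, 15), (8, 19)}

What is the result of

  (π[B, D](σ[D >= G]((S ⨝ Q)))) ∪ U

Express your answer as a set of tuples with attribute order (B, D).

{(12, 23), (20, 15), (22, 8), (23, 20), (26, 35), (30, 23), (34, 23), (38, 3), (5, 15), (8, 19)}

Natural join on D: {(20, 23, 10), (20, 23, 16), (20, 23, 29), (23, 12, 12), (23, 12, 18), (23, 12, 37), (23, 34, 12), (23, 34, 18), (23, 34, 37), (4, 30, 23), (4, 7, 23)}
σ[D >= G]: keep tuples satisfying D >= G → {(20, 23, 10), (20, 23, 16), (23, 12, 12), (23, 12, 18), (23, 34, 12), (23, 34, 18)}
Keep only column(s) B, D (3 duplicate(s) eliminated): {(12, 23), (23, 20), (34, 23)}
Union: {(12, 23), (23, 20), (34, 23)} with {(20, 15), (22, 8), (23, 20), (26, 35), (30, 23), (38, 3), (5, 15), (8, 19)} → {(12, 23), (20, 15), (22, 8), (23, 20), (26, 35), (30, 23), (34, 23), (38, 3), (5, 15), (8, 19)}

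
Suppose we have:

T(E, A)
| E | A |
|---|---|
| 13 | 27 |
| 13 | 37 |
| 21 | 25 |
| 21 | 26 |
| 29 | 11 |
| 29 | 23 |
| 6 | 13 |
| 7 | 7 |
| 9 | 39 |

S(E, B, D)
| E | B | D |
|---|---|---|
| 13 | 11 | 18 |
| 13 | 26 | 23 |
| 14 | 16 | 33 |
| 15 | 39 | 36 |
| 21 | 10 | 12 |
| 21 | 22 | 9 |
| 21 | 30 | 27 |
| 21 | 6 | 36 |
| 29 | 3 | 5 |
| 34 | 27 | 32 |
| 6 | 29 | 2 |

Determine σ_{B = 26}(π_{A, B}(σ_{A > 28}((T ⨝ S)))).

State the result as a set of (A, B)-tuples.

{(37, 26)}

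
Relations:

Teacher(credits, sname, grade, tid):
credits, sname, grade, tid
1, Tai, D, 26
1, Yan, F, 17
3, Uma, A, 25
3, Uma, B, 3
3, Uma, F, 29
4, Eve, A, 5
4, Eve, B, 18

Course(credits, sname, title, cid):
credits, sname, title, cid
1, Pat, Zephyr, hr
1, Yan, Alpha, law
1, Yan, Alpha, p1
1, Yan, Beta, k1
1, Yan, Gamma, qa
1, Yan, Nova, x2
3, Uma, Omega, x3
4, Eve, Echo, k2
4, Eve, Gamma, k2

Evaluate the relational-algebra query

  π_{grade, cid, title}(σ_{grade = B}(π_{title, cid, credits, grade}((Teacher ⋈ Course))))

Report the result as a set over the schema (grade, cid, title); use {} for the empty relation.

Natural join on credits, sname: {(1, Yan, F, 17, Alpha, law), (1, Yan, F, 17, Alpha, p1), (1, Yan, F, 17, Beta, k1), (1, Yan, F, 17, Gamma, qa), (1, Yan, F, 17, Nova, x2), (3, Uma, A, 25, Omega, x3), (3, Uma, B, 3, Omega, x3), (3, Uma, F, 29, Omega, x3), (4, Eve, A, 5, Echo, k2), (4, Eve, A, 5, Gamma, k2), (4, Eve, B, 18, Echo, k2), (4, Eve, B, 18, Gamma, k2)}
π_{title, cid, credits, grade} gives {(Alpha, law, 1, F), (Alpha, p1, 1, F), (Beta, k1, 1, F), (Echo, k2, 4, A), (Echo, k2, 4, B), (Gamma, k2, 4, A), (Gamma, k2, 4, B), (Gamma, qa, 1, F), (Nova, x2, 1, F), (Omega, x3, 3, A), (Omega, x3, 3, B), (Omega, x3, 3, F)}.
Apply σ_{grade = B}; surviving tuples: {(Echo, k2, 4, B), (Gamma, k2, 4, B), (Omega, x3, 3, B)}
π_{grade, cid, title} gives {(B, k2, Echo), (B, k2, Gamma), (B, x3, Omega)}.

{(B, k2, Echo), (B, k2, Gamma), (B, x3, Omega)}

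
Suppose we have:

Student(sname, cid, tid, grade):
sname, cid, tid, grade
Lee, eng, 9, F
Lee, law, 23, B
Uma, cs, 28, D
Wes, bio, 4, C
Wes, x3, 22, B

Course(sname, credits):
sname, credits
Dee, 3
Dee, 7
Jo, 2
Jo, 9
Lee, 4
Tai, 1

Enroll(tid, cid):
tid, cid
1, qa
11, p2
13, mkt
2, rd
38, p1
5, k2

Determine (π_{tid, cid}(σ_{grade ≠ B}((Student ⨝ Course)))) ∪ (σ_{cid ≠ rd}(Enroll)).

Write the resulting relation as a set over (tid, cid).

{(1, qa), (11, p2), (13, mkt), (38, p1), (5, k2), (9, eng)}

Natural join on sname: {(Lee, eng, 9, F, 4), (Lee, law, 23, B, 4)}
Apply σ_{grade ≠ B}; surviving tuples: {(Lee, eng, 9, F, 4)}
π[tid, cid]: project onto (tid, cid) → {(9, eng)}
Apply σ_{cid ≠ rd}; surviving tuples: {(1, qa), (11, p2), (13, mkt), (38, p1), (5, k2)}
Set union of the two operands is {(1, qa), (11, p2), (13, mkt), (38, p1), (5, k2), (9, eng)}.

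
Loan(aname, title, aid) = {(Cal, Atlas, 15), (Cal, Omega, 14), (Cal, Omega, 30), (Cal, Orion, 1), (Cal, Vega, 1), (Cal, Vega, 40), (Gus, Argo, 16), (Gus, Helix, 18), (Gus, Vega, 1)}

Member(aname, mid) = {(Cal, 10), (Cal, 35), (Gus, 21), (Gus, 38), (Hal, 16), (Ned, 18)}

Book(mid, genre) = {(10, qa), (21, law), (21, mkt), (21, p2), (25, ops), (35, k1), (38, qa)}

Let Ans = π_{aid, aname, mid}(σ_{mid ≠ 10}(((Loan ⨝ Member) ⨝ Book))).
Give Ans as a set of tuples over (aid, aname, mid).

{(1, Cal, 35), (1, Gus, 21), (1, Gus, 38), (14, Cal, 35), (15, Cal, 35), (16, Gus, 21), (16, Gus, 38), (18, Gus, 21), (18, Gus, 38), (30, Cal, 35), (40, Cal, 35)}

Joining Loan and Member on aname yields {(Cal, Atlas, 15, 10), (Cal, Atlas, 15, 35), (Cal, Omega, 14, 10), (Cal, Omega, 14, 35), (Cal, Omega, 30, 10), (Cal, Omega, 30, 35), (Cal, Orion, 1, 10), (Cal, Orion, 1, 35), (Cal, Vega, 1, 10), (Cal, Vega, 1, 35), (Cal, Vega, 40, 10), (Cal, Vega, 40, 35), (Gus, Argo, 16, 21), (Gus, Argo, 16, 38), (Gus, Helix, 18, 21), (Gus, Helix, 18, 38), (Gus, Vega, 1, 21), (Gus, Vega, 1, 38)}.
Joining (Loan ⨝ Member) and Book on mid yields {(Cal, Atlas, 15, 10, qa), (Cal, Atlas, 15, 35, k1), (Cal, Omega, 14, 10, qa), (Cal, Omega, 14, 35, k1), (Cal, Omega, 30, 10, qa), (Cal, Omega, 30, 35, k1), (Cal, Orion, 1, 10, qa), (Cal, Orion, 1, 35, k1), (Cal, Vega, 1, 10, qa), (Cal, Vega, 1, 35, k1), (Cal, Vega, 40, 10, qa), (Cal, Vega, 40, 35, k1), (Gus, Argo, 16, 21, law), (Gus, Argo, 16, 21, mkt), (Gus, Argo, 16, 21, p2), (Gus, Argo, 16, 38, qa), (Gus, Helix, 18, 21, law), (Gus, Helix, 18, 21, mkt), (Gus, Helix, 18, 21, p2), (Gus, Helix, 18, 38, qa), (Gus, Vega, 1, 21, law), (Gus, Vega, 1, 21, mkt), (Gus, Vega, 1, 21, p2), (Gus, Vega, 1, 38, qa)}.
Apply σ_{mid ≠ 10}; surviving tuples: {(Cal, Atlas, 15, 35, k1), (Cal, Omega, 14, 35, k1), (Cal, Omega, 30, 35, k1), (Cal, Orion, 1, 35, k1), (Cal, Vega, 1, 35, k1), (Cal, Vega, 40, 35, k1), (Gus, Argo, 16, 21, law), (Gus, Argo, 16, 21, mkt), (Gus, Argo, 16, 21, p2), (Gus, Argo, 16, 38, qa), (Gus, Helix, 18, 21, law), (Gus, Helix, 18, 21, mkt), (Gus, Helix, 18, 21, p2), (Gus, Helix, 18, 38, qa), (Gus, Vega, 1, 21, law), (Gus, Vega, 1, 21, mkt), (Gus, Vega, 1, 21, p2), (Gus, Vega, 1, 38, qa)}
π[aid, aname, mid]: project onto (aid, aname, mid) (7 duplicate(s) eliminated) → {(1, Cal, 35), (1, Gus, 21), (1, Gus, 38), (14, Cal, 35), (15, Cal, 35), (16, Gus, 21), (16, Gus, 38), (18, Gus, 21), (18, Gus, 38), (30, Cal, 35), (40, Cal, 35)}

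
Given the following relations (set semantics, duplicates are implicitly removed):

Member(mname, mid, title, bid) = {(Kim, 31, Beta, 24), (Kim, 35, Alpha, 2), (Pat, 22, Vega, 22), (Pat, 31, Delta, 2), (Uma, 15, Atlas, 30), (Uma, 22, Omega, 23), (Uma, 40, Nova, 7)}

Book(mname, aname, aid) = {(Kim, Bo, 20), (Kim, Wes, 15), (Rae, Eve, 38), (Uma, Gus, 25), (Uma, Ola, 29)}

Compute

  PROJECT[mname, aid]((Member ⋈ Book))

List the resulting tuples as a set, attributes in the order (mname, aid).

Joining Member and Book on mname yields {(Kim, 31, Beta, 24, Bo, 20), (Kim, 31, Beta, 24, Wes, 15), (Kim, 35, Alpha, 2, Bo, 20), (Kim, 35, Alpha, 2, Wes, 15), (Uma, 15, Atlas, 30, Gus, 25), (Uma, 15, Atlas, 30, Ola, 29), (Uma, 22, Omega, 23, Gus, 25), (Uma, 22, Omega, 23, Ola, 29), (Uma, 40, Nova, 7, Gus, 25), (Uma, 40, Nova, 7, Ola, 29)}.
Projecting to mname, aid (6 duplicate(s) eliminated): {(Kim, 15), (Kim, 20), (Uma, 25), (Uma, 29)}

{(Kim, 15), (Kim, 20), (Uma, 25), (Uma, 29)}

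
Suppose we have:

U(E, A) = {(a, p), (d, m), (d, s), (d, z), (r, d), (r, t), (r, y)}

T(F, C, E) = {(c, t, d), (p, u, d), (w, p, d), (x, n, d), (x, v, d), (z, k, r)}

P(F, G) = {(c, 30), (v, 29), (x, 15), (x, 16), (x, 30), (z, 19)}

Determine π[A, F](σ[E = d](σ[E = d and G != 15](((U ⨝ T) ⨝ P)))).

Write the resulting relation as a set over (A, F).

U ⋈ T (natural join on E): {(d, m, c, t), (d, m, p, u), (d, m, w, p), (d, m, x, n), (d, m, x, v), (d, s, c, t), (d, s, p, u), (d, s, w, p), (d, s, x, n), (d, s, x, v), (d, z, c, t), (d, z, p, u), (d, z, w, p), (d, z, x, n), (d, z, x, v), (r, d, z, k), (r, t, z, k), (r, y, z, k)}
(U ⨝ T) ⋈ P (natural join on F): {(d, m, c, t, 30), (d, m, x, n, 15), (d, m, x, n, 16), (d, m, x, n, 30), (d, m, x, v, 15), (d, m, x, v, 16), (d, m, x, v, 30), (d, s, c, t, 30), (d, s, x, n, 15), (d, s, x, n, 16), (d, s, x, n, 30), (d, s, x, v, 15), (d, s, x, v, 16), (d, s, x, v, 30), (d, z, c, t, 30), (d, z, x, n, 15), (d, z, x, n, 16), (d, z, x, n, 30), (d, z, x, v, 15), (d, z, x, v, 16), (d, z, x, v, 30), (r, d, z, k, 19), (r, t, z, k, 19), (r, y, z, k, 19)}
Selection E = d and G != 15: {(d, m, c, t, 30), (d, m, x, n, 16), (d, m, x, n, 30), (d, m, x, v, 16), (d, m, x, v, 30), (d, s, c, t, 30), (d, s, x, n, 16), (d, s, x, n, 30), (d, s, x, v, 16), (d, s, x, v, 30), (d, z, c, t, 30), (d, z, x, n, 16), (d, z, x, n, 30), (d, z, x, v, 16), (d, z, x, v, 30)}
Selection E = d: {(d, m, c, t, 30), (d, m, x, n, 16), (d, m, x, n, 30), (d, m, x, v, 16), (d, m, x, v, 30), (d, s, c, t, 30), (d, s, x, n, 16), (d, s, x, n, 30), (d, s, x, v, 16), (d, s, x, v, 30), (d, z, c, t, 30), (d, z, x, n, 16), (d, z, x, n, 30), (d, z, x, v, 16), (d, z, x, v, 30)}
π_{A, F} gives {(m, c), (m, x), (s, c), (s, x), (z, c), (z, x)} (9 duplicate(s) eliminated).

{(m, c), (m, x), (s, c), (s, x), (z, c), (z, x)}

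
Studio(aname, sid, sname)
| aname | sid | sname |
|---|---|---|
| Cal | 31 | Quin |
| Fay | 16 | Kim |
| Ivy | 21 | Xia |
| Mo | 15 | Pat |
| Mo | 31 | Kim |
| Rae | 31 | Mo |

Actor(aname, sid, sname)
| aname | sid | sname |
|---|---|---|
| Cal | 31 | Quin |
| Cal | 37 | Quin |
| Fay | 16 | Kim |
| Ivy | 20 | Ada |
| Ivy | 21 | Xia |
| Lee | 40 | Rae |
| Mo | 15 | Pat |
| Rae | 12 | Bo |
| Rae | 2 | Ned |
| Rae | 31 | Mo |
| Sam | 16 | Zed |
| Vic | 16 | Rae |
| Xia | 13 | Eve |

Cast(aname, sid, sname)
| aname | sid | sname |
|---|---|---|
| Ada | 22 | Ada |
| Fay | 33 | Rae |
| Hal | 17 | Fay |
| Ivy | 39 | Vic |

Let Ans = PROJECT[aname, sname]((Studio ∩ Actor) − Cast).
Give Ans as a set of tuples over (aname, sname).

Taking the intersection: {(Cal, 31, Quin), (Fay, 16, Kim), (Ivy, 21, Xia), (Mo, 15, Pat), (Rae, 31, Mo)}
Taking the difference: {(Cal, 31, Quin), (Fay, 16, Kim), (Ivy, 21, Xia), (Mo, 15, Pat), (Rae, 31, Mo)}
Keep only column(s) aname, sname: {(Cal, Quin), (Fay, Kim), (Ivy, Xia), (Mo, Pat), (Rae, Mo)}

{(Cal, Quin), (Fay, Kim), (Ivy, Xia), (Mo, Pat), (Rae, Mo)}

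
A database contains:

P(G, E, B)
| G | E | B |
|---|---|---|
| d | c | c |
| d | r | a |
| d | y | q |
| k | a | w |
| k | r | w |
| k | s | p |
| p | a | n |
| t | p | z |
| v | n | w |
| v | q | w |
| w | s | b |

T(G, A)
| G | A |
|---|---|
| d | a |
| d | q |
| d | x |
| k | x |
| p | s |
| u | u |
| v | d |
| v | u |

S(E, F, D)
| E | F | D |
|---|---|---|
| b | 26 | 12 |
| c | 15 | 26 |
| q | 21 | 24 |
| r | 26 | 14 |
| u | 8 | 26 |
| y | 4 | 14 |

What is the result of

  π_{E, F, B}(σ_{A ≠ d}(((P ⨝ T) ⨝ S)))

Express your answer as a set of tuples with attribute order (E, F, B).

Natural join on G: {(d, c, c, a), (d, c, c, q), (d, c, c, x), (d, r, a, a), (d, r, a, q), (d, r, a, x), (d, y, q, a), (d, y, q, q), (d, y, q, x), (k, a, w, x), (k, r, w, x), (k, s, p, x), (p, a, n, s), (v, n, w, d), (v, n, w, u), (v, q, w, d), (v, q, w, u)}
Natural join on E: {(d, c, c, a, 15, 26), (d, c, c, q, 15, 26), (d, c, c, x, 15, 26), (d, r, a, a, 26, 14), (d, r, a, q, 26, 14), (d, r, a, x, 26, 14), (d, y, q, a, 4, 14), (d, y, q, q, 4, 14), (d, y, q, x, 4, 14), (k, r, w, x, 26, 14), (v, q, w, d, 21, 24), (v, q, w, u, 21, 24)}
Selection A ≠ d: {(d, c, c, a, 15, 26), (d, c, c, q, 15, 26), (d, c, c, x, 15, 26), (d, r, a, a, 26, 14), (d, r, a, q, 26, 14), (d, r, a, x, 26, 14), (d, y, q, a, 4, 14), (d, y, q, q, 4, 14), (d, y, q, x, 4, 14), (k, r, w, x, 26, 14), (v, q, w, u, 21, 24)}
π_{E, F, B} gives {(c, 15, c), (q, 21, w), (r, 26, a), (r, 26, w), (y, 4, q)} (6 duplicate(s) eliminated).

{(c, 15, c), (q, 21, w), (r, 26, a), (r, 26, w), (y, 4, q)}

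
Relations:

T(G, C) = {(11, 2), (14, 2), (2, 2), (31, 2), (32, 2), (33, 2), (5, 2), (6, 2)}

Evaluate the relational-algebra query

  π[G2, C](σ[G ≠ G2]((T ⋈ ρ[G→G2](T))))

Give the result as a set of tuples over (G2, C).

ρ[G→G2]: schema becomes (G2, C); tuples unchanged.
Natural join on C: {(11, 2, 11), (11, 2, 14), (11, 2, 2), (11, 2, 31), (11, 2, 32), (11, 2, 33), (11, 2, 5), (11, 2, 6), (14, 2, 11), (14, 2, 14), (14, 2, 2), (14, 2, 31), (14, 2, 32), (14, 2, 33), (14, 2, 5), (14, 2, 6), (2, 2, 11), (2, 2, 14), (2, 2, 2), (2, 2, 31), (2, 2, 32), (2, 2, 33), (2, 2, 5), (2, 2, 6), (31, 2, 11), (31, 2, 14), (31, 2, 2), (31, 2, 31), (31, 2, 32), (31, 2, 33), (31, 2, 5), (31, 2, 6), (32, 2, 11), (32, 2, 14), (32, 2, 2), (32, 2, 31), (32, 2, 32), (32, 2, 33), (32, 2, 5), (32, 2, 6), (33, 2, 11), (33, 2, 14), (33, 2, 2), (33, 2, 31), (33, 2, 32), (33, 2, 33), (33, 2, 5), (33, 2, 6), (5, 2, 11), (5, 2, 14), (5, 2, 2), (5, 2, 31), (5, 2, 32), (5, 2, 33), (5, 2, 5), (5, 2, 6), (6, 2, 11), (6, 2, 14), (6, 2, 2), (6, 2, 31), (6, 2, 32), (6, 2, 33), (6, 2, 5), (6, 2, 6)}
Apply σ_{G ≠ G2}; surviving tuples: {(11, 2, 14), (11, 2, 2), (11, 2, 31), (11, 2, 32), (11, 2, 33), (11, 2, 5), (11, 2, 6), (14, 2, 11), (14, 2, 2), (14, 2, 31), (14, 2, 32), (14, 2, 33), (14, 2, 5), (14, 2, 6), (2, 2, 11), (2, 2, 14), (2, 2, 31), (2, 2, 32), (2, 2, 33), (2, 2, 5), (2, 2, 6), (31, 2, 11), (31, 2, 14), (31, 2, 2), (31, 2, 32), (31, 2, 33), (31, 2, 5), (31, 2, 6), (32, 2, 11), (32, 2, 14), (32, 2, 2), (32, 2, 31), (32, 2, 33), (32, 2, 5), (32, 2, 6), (33, 2, 11), (33, 2, 14), (33, 2, 2), (33, 2, 31), (33, 2, 32), (33, 2, 5), (33, 2, 6), (5, 2, 11), (5, 2, 14), (5, 2, 2), (5, 2, 31), (5, 2, 32), (5, 2, 33), (5, 2, 6), (6, 2, 11), (6, 2, 14), (6, 2, 2), (6, 2, 31), (6, 2, 32), (6, 2, 33), (6, 2, 5)}
Projecting to G2, C (48 duplicate(s) eliminated): {(11, 2), (14, 2), (2, 2), (31, 2), (32, 2), (33, 2), (5, 2), (6, 2)}

{(11, 2), (14, 2), (2, 2), (31, 2), (32, 2), (33, 2), (5, 2), (6, 2)}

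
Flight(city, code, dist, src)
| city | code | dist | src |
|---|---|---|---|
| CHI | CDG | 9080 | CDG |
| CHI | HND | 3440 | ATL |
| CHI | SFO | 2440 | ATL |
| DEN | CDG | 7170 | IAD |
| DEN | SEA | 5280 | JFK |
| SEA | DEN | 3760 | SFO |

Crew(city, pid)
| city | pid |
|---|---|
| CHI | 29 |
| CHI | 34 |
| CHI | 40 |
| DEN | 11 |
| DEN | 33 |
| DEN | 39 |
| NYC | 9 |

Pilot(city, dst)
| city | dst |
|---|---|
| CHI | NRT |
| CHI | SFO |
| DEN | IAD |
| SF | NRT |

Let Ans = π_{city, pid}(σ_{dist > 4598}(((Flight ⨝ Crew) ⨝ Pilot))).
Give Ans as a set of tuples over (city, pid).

{(CHI, 29), (CHI, 34), (CHI, 40), (DEN, 11), (DEN, 33), (DEN, 39)}

Natural join on city: {(CHI, CDG, 9080, CDG, 29), (CHI, CDG, 9080, CDG, 34), (CHI, CDG, 9080, CDG, 40), (CHI, HND, 3440, ATL, 29), (CHI, HND, 3440, ATL, 34), (CHI, HND, 3440, ATL, 40), (CHI, SFO, 2440, ATL, 29), (CHI, SFO, 2440, ATL, 34), (CHI, SFO, 2440, ATL, 40), (DEN, CDG, 7170, IAD, 11), (DEN, CDG, 7170, IAD, 33), (DEN, CDG, 7170, IAD, 39), (DEN, SEA, 5280, JFK, 11), (DEN, SEA, 5280, JFK, 33), (DEN, SEA, 5280, JFK, 39)}
Natural join on city: {(CHI, CDG, 9080, CDG, 29, NRT), (CHI, CDG, 9080, CDG, 29, SFO), (CHI, CDG, 9080, CDG, 34, NRT), (CHI, CDG, 9080, CDG, 34, SFO), (CHI, CDG, 9080, CDG, 40, NRT), (CHI, CDG, 9080, CDG, 40, SFO), (CHI, HND, 3440, ATL, 29, NRT), (CHI, HND, 3440, ATL, 29, SFO), (CHI, HND, 3440, ATL, 34, NRT), (CHI, HND, 3440, ATL, 34, SFO), (CHI, HND, 3440, ATL, 40, NRT), (CHI, HND, 3440, ATL, 40, SFO), (CHI, SFO, 2440, ATL, 29, NRT), (CHI, SFO, 2440, ATL, 29, SFO), (CHI, SFO, 2440, ATL, 34, NRT), (CHI, SFO, 2440, ATL, 34, SFO), (CHI, SFO, 2440, ATL, 40, NRT), (CHI, SFO, 2440, ATL, 40, SFO), (DEN, CDG, 7170, IAD, 11, IAD), (DEN, CDG, 7170, IAD, 33, IAD), (DEN, CDG, 7170, IAD, 39, IAD), (DEN, SEA, 5280, JFK, 11, IAD), (DEN, SEA, 5280, JFK, 33, IAD), (DEN, SEA, 5280, JFK, 39, IAD)}
Apply σ_{dist > 4598}; surviving tuples: {(CHI, CDG, 9080, CDG, 29, NRT), (CHI, CDG, 9080, CDG, 29, SFO), (CHI, CDG, 9080, CDG, 34, NRT), (CHI, CDG, 9080, CDG, 34, SFO), (CHI, CDG, 9080, CDG, 40, NRT), (CHI, CDG, 9080, CDG, 40, SFO), (DEN, CDG, 7170, IAD, 11, IAD), (DEN, CDG, 7170, IAD, 33, IAD), (DEN, CDG, 7170, IAD, 39, IAD), (DEN, SEA, 5280, JFK, 11, IAD), (DEN, SEA, 5280, JFK, 33, IAD), (DEN, SEA, 5280, JFK, 39, IAD)}
π_{city, pid} gives {(CHI, 29), (CHI, 34), (CHI, 40), (DEN, 11), (DEN, 33), (DEN, 39)} (6 duplicate(s) eliminated).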